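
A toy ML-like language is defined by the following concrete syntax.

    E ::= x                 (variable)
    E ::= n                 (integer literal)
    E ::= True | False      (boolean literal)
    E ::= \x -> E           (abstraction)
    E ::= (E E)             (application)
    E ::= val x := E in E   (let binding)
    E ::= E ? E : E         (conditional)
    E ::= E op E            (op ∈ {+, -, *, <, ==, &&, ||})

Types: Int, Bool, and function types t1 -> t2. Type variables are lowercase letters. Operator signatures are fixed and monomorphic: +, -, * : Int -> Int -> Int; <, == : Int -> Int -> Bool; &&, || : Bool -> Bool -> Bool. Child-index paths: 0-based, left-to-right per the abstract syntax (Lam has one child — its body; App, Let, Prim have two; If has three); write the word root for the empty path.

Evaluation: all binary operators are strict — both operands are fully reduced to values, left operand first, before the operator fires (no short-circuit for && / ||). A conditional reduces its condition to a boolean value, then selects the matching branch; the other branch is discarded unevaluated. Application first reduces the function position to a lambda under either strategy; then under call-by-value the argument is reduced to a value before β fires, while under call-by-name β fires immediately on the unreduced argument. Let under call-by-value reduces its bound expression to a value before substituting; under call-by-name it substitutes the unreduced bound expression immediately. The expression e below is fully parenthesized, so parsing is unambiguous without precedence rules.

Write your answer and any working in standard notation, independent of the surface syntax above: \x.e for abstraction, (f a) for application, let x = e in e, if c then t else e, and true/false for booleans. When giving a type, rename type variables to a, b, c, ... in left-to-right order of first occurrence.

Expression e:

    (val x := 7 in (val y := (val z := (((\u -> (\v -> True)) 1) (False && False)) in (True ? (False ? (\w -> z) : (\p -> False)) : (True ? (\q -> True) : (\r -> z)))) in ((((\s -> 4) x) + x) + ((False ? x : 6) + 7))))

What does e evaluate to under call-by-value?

Answer: 24

Trace:
step 0: (let x = 7 in (let y = (let z = (((\u.(\v.true)) 1) (false && false)) in (if true then (if false then (\w.z) else (\p.false)) else (if true then (\q.true) else (\r.z)))) in ((((\s.4) x) + x) + ((if false then x else 6) + 7))))
step 1: [let@root] (let y = (let z = (((\u.(\v.true)) 1) (false && false)) in (if true then (if false then (\w.z) else (\p.false)) else (if true then (\q.true) else (\r.z)))) in ((((\s.4) 7) + 7) + ((if false then 7 else 6) + 7)))
step 2: [beta@0.0.0] (let y = (let z = ((\v.true) (false && false)) in (if true then (if false then (\w.z) else (\p.false)) else (if true then (\q.true) else (\r.z)))) in ((((\s.4) 7) + 7) + ((if false then 7 else 6) + 7)))
step 3: [delta@0.0.1] (let y = (let z = ((\v.true) false) in (if true then (if false then (\w.z) else (\p.false)) else (if true then (\q.true) else (\r.z)))) in ((((\s.4) 7) + 7) + ((if false then 7 else 6) + 7)))
step 4: [beta@0.0] (let y = (let z = true in (if true then (if false then (\w.z) else (\p.false)) else (if true then (\q.true) else (\r.z)))) in ((((\s.4) 7) + 7) + ((if false then 7 else 6) + 7)))
step 5: [let@0] (let y = (if true then (if false then (\w.true) else (\p.false)) else (if true then (\q.true) else (\r.true))) in ((((\s.4) 7) + 7) + ((if false then 7 else 6) + 7)))
step 6: [if@0] (let y = (if false then (\w.true) else (\p.false)) in ((((\s.4) 7) + 7) + ((if false then 7 else 6) + 7)))
step 7: [if@0] (let y = (\p.false) in ((((\s.4) 7) + 7) + ((if false then 7 else 6) + 7)))
step 8: [let@root] ((((\s.4) 7) + 7) + ((if false then 7 else 6) + 7))
step 9: [beta@0.0] ((4 + 7) + ((if false then 7 else 6) + 7))
step 10: [delta@0] (11 + ((if false then 7 else 6) + 7))
step 11: [if@1.0] (11 + (6 + 7))
step 12: [delta@1] (11 + 13)
step 13: [delta@root] 24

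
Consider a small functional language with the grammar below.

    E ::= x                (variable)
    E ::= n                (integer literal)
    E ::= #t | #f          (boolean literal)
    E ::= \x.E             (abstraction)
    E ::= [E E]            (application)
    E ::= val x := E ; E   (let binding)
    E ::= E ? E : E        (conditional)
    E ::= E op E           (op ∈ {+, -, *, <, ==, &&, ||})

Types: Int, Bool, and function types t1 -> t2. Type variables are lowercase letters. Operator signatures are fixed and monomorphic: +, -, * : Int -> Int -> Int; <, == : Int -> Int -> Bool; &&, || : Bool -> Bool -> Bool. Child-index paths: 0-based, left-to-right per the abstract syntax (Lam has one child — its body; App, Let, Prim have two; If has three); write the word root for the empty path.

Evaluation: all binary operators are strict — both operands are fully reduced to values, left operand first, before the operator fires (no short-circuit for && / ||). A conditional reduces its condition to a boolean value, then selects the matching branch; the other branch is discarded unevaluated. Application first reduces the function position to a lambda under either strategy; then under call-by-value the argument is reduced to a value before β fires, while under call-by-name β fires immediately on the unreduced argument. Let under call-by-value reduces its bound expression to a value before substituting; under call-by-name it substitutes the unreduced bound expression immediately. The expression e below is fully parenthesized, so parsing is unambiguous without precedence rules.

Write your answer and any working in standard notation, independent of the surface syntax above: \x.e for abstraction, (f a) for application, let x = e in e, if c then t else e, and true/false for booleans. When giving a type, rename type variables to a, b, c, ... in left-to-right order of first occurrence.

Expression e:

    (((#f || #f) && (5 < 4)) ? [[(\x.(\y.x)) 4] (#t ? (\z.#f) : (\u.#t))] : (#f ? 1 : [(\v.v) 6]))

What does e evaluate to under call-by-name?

Answer: 6

Derivation:
step 0: (if ((false || false) && (5 < 4)) then (((\x.(\y.x)) 4) (if true then (\z.false) else (\u.true))) else (if false then 1 else ((\v.v) 6)))
step 1: [delta@0.0] (if (false && (5 < 4)) then (((\x.(\y.x)) 4) (if true then (\z.false) else (\u.true))) else (if false then 1 else ((\v.v) 6)))
step 2: [delta@0.1] (if (false && false) then (((\x.(\y.x)) 4) (if true then (\z.false) else (\u.true))) else (if false then 1 else ((\v.v) 6)))
step 3: [delta@0] (if false then (((\x.(\y.x)) 4) (if true then (\z.false) else (\u.true))) else (if false then 1 else ((\v.v) 6)))
step 4: [if@root] (if false then 1 else ((\v.v) 6))
step 5: [if@root] ((\v.v) 6)
step 6: [beta@root] 6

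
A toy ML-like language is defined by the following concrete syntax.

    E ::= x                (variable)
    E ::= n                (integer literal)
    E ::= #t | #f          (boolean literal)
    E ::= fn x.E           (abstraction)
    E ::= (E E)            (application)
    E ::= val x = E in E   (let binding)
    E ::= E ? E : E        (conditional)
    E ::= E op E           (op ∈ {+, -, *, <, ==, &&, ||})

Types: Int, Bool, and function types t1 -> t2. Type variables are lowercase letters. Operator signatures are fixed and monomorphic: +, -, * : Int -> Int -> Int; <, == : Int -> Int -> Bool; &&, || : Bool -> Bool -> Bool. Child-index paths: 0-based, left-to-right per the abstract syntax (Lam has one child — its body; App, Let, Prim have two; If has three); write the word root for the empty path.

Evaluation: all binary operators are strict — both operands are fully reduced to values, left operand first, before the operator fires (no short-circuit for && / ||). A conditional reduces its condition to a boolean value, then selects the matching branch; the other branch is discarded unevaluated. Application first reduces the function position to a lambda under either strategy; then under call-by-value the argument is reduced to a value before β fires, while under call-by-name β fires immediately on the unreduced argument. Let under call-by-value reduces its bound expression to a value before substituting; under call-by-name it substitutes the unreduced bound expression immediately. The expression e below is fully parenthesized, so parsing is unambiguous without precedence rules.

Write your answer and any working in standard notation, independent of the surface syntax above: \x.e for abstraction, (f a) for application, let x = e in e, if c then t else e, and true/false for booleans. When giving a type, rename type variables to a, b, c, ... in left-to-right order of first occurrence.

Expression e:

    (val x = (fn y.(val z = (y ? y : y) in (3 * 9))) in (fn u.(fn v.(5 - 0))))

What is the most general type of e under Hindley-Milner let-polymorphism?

Answer: a -> b -> Int

Derivation:
y : a
  unify a ~ Bool
y : Bool
y : Bool
  unify Bool ~ Bool
let z : Bool
  unify Int ~ Int
  unify Int ~ Int
\y._ : Bool -> Int
let x : Bool -> Int
  unify Int ~ Int
  unify Int ~ Int
\v._ : c -> Int
\u._ : b -> c -> Int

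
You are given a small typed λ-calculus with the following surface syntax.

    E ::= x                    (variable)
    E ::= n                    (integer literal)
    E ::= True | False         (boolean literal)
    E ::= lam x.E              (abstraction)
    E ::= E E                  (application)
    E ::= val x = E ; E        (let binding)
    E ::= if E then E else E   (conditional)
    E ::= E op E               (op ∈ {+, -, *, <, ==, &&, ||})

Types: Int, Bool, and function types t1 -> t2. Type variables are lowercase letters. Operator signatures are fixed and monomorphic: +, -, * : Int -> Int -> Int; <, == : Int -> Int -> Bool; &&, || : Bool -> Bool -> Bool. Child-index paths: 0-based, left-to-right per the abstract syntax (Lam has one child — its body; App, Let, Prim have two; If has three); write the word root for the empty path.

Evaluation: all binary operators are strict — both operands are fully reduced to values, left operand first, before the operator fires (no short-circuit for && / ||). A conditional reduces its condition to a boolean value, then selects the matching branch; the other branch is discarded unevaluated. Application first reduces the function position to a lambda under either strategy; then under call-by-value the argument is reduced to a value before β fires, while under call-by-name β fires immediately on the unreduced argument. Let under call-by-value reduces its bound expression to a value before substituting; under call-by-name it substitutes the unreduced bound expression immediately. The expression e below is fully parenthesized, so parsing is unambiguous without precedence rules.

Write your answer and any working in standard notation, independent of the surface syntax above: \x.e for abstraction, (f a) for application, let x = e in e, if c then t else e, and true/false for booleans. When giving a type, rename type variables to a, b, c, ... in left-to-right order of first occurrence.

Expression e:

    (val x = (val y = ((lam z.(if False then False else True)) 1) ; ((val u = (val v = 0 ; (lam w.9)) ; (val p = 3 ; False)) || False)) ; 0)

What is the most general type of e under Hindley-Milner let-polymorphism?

Trace:
  unify Bool ~ Bool
  unify Bool ~ Bool
\z._ : a -> Bool
  unify a -> Bool ~ Int -> b
  unify a ~ Int
  unify Bool ~ b
_ _ : Bool
let y : Bool
let v : Int
\w._ : c -> Int
let u : forall. c -> Int
let p : Int
  unify Bool ~ Bool
  unify Bool ~ Bool
let x : Bool

Answer: Int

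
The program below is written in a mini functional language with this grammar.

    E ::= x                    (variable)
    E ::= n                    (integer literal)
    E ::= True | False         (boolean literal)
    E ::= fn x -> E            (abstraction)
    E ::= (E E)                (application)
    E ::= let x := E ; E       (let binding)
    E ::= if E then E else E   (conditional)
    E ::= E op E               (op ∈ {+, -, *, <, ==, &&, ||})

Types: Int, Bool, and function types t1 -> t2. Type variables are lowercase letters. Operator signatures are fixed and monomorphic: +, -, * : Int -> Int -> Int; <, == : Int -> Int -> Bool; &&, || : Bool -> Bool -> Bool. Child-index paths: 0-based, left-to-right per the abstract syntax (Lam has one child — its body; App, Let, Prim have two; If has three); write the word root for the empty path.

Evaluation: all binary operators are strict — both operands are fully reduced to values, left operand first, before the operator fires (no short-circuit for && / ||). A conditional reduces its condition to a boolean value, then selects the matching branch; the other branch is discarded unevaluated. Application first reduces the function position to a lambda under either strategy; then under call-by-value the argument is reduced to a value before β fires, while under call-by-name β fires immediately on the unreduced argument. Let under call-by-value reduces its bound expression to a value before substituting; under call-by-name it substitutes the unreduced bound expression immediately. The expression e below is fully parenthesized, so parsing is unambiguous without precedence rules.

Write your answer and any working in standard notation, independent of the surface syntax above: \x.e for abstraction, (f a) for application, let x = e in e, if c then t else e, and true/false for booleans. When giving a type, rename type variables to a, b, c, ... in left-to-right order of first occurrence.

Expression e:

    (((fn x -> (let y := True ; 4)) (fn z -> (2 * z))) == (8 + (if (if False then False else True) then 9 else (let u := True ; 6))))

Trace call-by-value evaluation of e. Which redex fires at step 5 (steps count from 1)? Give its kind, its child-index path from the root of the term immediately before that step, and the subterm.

Answer: delta at 1 : (8 + 9)

Derivation:
step 0: (((\x.(let y = true in 4)) (\z.(2 * z))) == (8 + (if (if false then false else true) then 9 else (let u = true in 6))))
step 1: [beta@0] ((let y = true in 4) == (8 + (if (if false then false else true) then 9 else (let u = true in 6))))
step 2: [let@0] (4 == (8 + (if (if false then false else true) then 9 else (let u = true in 6))))
step 3: [if@1.1.0] (4 == (8 + (if true then 9 else (let u = true in 6))))
step 4: [if@1.1] (4 == (8 + 9))
step 5: [delta@1] (4 == 17)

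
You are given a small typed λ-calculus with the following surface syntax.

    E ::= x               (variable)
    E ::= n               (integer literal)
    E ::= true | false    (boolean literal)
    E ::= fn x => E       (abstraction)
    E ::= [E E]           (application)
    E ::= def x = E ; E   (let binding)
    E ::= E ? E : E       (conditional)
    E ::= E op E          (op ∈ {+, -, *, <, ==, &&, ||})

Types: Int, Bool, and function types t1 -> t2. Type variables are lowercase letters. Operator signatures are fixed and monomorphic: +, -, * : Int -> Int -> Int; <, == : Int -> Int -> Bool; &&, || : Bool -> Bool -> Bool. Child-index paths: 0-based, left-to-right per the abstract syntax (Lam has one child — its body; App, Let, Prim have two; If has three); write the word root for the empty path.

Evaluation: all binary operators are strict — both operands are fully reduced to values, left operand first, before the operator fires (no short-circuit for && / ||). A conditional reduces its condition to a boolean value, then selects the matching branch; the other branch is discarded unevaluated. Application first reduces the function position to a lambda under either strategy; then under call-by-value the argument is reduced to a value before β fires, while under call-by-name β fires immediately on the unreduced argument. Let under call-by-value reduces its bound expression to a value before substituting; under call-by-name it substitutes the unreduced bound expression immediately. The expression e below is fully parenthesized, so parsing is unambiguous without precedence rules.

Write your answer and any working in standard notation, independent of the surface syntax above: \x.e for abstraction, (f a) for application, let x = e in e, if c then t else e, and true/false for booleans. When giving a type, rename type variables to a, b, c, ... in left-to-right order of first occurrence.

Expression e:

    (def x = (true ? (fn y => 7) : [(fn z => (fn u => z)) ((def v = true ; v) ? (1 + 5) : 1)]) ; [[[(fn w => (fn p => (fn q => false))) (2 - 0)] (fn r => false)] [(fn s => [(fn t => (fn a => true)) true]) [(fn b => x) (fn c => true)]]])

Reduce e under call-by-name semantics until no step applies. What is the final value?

Answer: false

Trace:
step 0: (let x = (if true then (\y.7) else ((\z.(\u.z)) (if (let v = true in v) then (1 + 5) else 1))) in ((((\w.(\p.(\q.false))) (2 - 0)) (\r.false)) ((\s.((\t.(\a.true)) true)) ((\b.x) (\c.true)))))
step 1: [let@root] ((((\w.(\p.(\q.false))) (2 - 0)) (\r.false)) ((\s.((\t.(\a.true)) true)) ((\b.(if true then (\y.7) else ((\z.(\u.z)) (if (let v = true in v) then (1 + 5) else 1)))) (\c.true))))
step 2: [beta@0.0] (((\p.(\q.false)) (\r.false)) ((\s.((\t.(\a.true)) true)) ((\b.(if true then (\y.7) else ((\z.(\u.z)) (if (let v = true in v) then (1 + 5) else 1)))) (\c.true))))
step 3: [beta@0] ((\q.false) ((\s.((\t.(\a.true)) true)) ((\b.(if true then (\y.7) else ((\z.(\u.z)) (if (let v = true in v) then (1 + 5) else 1)))) (\c.true))))
step 4: [beta@root] false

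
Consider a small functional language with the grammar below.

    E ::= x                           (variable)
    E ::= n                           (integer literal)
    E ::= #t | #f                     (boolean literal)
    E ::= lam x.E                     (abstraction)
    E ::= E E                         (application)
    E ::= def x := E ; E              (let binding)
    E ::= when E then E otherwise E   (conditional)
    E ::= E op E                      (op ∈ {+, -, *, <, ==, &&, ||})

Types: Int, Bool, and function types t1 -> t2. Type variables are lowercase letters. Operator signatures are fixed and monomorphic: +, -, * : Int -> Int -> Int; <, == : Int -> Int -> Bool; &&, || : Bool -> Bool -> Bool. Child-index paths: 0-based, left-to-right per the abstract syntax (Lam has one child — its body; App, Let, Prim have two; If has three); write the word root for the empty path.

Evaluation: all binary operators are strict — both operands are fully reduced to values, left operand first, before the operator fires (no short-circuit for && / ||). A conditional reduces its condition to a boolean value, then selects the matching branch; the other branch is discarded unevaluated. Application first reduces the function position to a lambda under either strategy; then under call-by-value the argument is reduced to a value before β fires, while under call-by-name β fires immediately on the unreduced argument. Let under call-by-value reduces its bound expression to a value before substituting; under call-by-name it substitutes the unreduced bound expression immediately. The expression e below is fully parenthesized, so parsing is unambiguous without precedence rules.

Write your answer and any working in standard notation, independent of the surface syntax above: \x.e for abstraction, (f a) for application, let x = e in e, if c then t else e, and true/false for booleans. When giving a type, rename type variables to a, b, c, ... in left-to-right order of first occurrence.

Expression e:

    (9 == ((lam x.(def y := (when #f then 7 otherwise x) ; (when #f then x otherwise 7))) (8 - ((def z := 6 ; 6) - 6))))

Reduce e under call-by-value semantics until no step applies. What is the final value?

Working:
step 0: (9 == ((\x.(let y = (if false then 7 else x) in (if false then x else 7))) (8 - ((let z = 6 in 6) - 6))))
step 1: [let@1.1.1.0] (9 == ((\x.(let y = (if false then 7 else x) in (if false then x else 7))) (8 - (6 - 6))))
step 2: [delta@1.1.1] (9 == ((\x.(let y = (if false then 7 else x) in (if false then x else 7))) (8 - 0)))
step 3: [delta@1.1] (9 == ((\x.(let y = (if false then 7 else x) in (if false then x else 7))) 8))
step 4: [beta@1] (9 == (let y = (if false then 7 else 8) in (if false then 8 else 7)))
step 5: [if@1.0] (9 == (let y = 8 in (if false then 8 else 7)))
step 6: [let@1] (9 == (if false then 8 else 7))
step 7: [if@1] (9 == 7)
step 8: [delta@root] false

Answer: false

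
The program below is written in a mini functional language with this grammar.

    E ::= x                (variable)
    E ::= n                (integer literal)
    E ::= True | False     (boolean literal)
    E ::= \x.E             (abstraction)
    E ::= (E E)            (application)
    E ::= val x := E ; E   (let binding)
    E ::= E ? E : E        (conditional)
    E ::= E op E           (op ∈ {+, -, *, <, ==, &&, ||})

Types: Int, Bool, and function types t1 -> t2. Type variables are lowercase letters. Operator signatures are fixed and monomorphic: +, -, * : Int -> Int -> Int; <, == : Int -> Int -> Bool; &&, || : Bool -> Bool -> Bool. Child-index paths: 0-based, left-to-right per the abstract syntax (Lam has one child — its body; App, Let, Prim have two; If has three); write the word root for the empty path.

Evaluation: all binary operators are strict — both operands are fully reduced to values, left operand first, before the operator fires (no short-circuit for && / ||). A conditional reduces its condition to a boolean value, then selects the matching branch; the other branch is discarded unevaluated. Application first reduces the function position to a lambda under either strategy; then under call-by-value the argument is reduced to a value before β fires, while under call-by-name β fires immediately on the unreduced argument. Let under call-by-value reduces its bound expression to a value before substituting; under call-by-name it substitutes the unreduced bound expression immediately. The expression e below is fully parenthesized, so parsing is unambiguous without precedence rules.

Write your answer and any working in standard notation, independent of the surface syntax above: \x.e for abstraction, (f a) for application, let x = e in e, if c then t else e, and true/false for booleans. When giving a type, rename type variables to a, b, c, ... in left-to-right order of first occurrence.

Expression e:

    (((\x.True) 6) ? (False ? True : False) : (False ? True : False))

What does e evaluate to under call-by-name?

Answer: false

Trace:
step 0: (if ((\x.true) 6) then (if false then true else false) else (if false then true else false))
step 1: [beta@0] (if true then (if false then true else false) else (if false then true else false))
step 2: [if@root] (if false then true else false)
step 3: [if@root] false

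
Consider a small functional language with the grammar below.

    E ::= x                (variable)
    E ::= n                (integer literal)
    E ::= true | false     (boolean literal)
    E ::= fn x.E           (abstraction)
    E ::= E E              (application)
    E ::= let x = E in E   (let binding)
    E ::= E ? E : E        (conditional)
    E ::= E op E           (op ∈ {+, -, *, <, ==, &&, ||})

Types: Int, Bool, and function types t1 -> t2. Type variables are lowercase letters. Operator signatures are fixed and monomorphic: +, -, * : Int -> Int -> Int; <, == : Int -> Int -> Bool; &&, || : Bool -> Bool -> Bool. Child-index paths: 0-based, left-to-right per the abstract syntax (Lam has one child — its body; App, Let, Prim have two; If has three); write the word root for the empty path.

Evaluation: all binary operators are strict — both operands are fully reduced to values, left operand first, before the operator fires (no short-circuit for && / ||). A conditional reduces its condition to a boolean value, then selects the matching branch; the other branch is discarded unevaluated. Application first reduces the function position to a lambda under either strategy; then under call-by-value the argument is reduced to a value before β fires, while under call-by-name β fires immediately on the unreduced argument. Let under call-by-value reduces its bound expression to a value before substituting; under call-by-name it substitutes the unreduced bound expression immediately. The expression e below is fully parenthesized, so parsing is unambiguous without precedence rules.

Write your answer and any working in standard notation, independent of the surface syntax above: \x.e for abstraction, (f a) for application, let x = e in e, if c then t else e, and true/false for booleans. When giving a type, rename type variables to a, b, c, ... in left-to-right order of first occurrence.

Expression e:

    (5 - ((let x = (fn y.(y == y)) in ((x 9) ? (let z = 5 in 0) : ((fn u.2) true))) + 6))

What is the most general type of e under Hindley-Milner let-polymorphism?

Trace:
  unify Int ~ Int
y : a
  unify a ~ Int
y : Int
  unify Int ~ Int
\y._ : Int -> Bool
let x : Int -> Bool
x : Int -> Bool
  unify Int -> Bool ~ Int -> b
  unify Int ~ Int
  unify Bool ~ b
_ _ : Bool
  unify Bool ~ Bool
let z : Int
\u._ : c -> Int
  unify c -> Int ~ Bool -> d
  unify c ~ Bool
  unify Int ~ d
_ _ : Int
  unify Int ~ Int
  unify Int ~ Int
  unify Int ~ Int
  unify Int ~ Int

Answer: Int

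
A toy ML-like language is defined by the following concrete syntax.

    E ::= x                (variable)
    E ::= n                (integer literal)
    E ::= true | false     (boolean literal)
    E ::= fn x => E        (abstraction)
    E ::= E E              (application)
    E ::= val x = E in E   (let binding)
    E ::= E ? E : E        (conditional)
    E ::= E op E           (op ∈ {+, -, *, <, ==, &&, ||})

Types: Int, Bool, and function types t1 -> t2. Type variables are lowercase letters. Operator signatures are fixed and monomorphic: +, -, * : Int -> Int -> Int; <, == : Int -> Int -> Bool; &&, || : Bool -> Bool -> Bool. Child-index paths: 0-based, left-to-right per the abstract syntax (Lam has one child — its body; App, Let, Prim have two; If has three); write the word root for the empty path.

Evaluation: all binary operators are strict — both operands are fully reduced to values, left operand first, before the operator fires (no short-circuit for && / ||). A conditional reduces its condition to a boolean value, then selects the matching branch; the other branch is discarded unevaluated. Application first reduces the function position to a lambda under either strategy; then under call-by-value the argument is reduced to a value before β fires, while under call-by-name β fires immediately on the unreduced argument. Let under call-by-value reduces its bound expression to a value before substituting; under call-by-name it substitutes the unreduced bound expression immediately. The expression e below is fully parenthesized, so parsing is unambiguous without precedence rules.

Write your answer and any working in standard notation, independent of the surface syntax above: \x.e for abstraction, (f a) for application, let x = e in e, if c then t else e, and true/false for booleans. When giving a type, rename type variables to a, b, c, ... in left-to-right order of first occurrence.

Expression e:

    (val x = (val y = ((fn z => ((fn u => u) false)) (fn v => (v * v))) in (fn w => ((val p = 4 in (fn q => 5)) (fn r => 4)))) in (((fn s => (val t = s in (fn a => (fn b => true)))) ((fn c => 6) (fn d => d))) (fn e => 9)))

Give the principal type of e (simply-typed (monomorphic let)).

Derivation:
u : b
\u._ : b -> b
  unify b -> b ~ Bool -> c
  unify b ~ Bool
  unify Bool ~ c
_ _ : Bool
\z._ : a -> Bool
v : d
  unify d ~ Int
v : Int
  unify Int ~ Int
\v._ : Int -> Int
  unify a -> Bool ~ (Int -> Int) -> e
  unify a ~ Int -> Int
  unify Bool ~ e
_ _ : Bool
let y : Bool
let p : Int
\q._ : g -> Int
\r._ : h -> Int
  unify g -> Int ~ (h -> Int) -> i
  unify g ~ h -> Int
  unify Int ~ i
_ _ : Int
\w._ : f -> Int
let x : f -> Int
s : j
let t : j
\b._ : l -> Bool
\a._ : k -> l -> Bool
\s._ : j -> k -> l -> Bool
\c._ : m -> Int
d : n
\d._ : n -> n
  unify m -> Int ~ (n -> n) -> o
  unify m ~ n -> n
  unify Int ~ o
_ _ : Int
  unify j -> k -> l -> Bool ~ Int -> p
  unify j ~ Int
  unify k -> l -> Bool ~ p
_ _ : k -> l -> Bool
\e._ : q -> Int
  unify k -> l -> Bool ~ (q -> Int) -> r
  unify k ~ q -> Int
  unify l -> Bool ~ r
_ _ : l -> Bool

Answer: a -> Bool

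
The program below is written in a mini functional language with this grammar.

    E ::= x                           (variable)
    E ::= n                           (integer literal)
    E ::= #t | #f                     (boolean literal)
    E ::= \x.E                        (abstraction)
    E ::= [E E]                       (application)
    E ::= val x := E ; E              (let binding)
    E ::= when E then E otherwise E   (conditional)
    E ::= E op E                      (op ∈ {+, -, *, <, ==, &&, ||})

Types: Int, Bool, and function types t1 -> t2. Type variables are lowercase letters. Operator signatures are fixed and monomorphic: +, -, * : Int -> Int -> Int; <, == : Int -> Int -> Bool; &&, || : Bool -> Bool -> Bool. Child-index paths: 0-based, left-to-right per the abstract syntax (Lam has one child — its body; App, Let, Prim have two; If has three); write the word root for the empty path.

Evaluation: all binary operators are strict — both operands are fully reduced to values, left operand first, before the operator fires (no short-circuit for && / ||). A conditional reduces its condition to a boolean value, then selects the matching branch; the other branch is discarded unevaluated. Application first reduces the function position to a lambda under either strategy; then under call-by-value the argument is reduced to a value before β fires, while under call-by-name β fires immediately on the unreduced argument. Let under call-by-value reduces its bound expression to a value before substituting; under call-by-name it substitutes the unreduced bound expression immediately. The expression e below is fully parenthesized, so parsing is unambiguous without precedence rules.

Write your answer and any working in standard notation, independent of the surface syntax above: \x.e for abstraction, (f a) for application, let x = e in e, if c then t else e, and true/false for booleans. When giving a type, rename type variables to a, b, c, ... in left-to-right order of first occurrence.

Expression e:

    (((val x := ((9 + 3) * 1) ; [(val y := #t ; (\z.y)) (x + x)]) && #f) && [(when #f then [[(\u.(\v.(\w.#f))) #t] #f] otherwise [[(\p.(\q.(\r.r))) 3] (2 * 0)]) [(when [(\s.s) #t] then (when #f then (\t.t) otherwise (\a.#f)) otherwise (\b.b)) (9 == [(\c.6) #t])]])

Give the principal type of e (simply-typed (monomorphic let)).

Answer: Bool

Working:
  unify Int ~ Int
  unify Int ~ Int
  unify Int ~ Int
  unify Int ~ Int
let x : Int
let y : Bool
y : Bool
\z._ : a -> Bool
x : Int
  unify Int ~ Int
x : Int
  unify Int ~ Int
  unify a -> Bool ~ Int -> b
  unify a ~ Int
  unify Bool ~ b
_ _ : Bool
  unify Bool ~ Bool
  unify Bool ~ Bool
  unify Bool ~ Bool
  unify Bool ~ Bool
\w._ : e -> Bool
\v._ : d -> e -> Bool
\u._ : c -> d -> e -> Bool
  unify c -> d -> e -> Bool ~ Bool -> f
  unify c ~ Bool
  unify d -> e -> Bool ~ f
_ _ : d -> e -> Bool
  unify d -> e -> Bool ~ Bool -> g
  unify d ~ Bool
  unify e -> Bool ~ g
_ _ : e -> Bool
r : j
\r._ : j -> j
\q._ : i -> j -> j
\p._ : h -> i -> j -> j
  unify h -> i -> j -> j ~ Int -> k
  unify h ~ Int
  unify i -> j -> j ~ k
_ _ : i -> j -> j
  unify Int ~ Int
  unify Int ~ Int
  unify i -> j -> j ~ Int -> l
  unify i ~ Int
  unify j -> j ~ l
_ _ : j -> j
  unify e -> Bool ~ j -> j
  unify e ~ j
  unify Bool ~ j
s : m
\s._ : m -> m
  unify m -> m ~ Bool -> n
  unify m ~ Bool
  unify Bool ~ n
_ _ : Bool
  unify Bool ~ Bool
  unify Bool ~ Bool
t : o
\t._ : o -> o
\a._ : p -> Bool
  unify o -> o ~ p -> Bool
  unify o ~ p
  unify p ~ Bool
b : q
\b._ : q -> q
  unify Bool -> Bool ~ q -> q
  unify Bool ~ q
  unify Bool ~ Bool
  unify Int ~ Int
\c._ : r -> Int
  unify r -> Int ~ Bool -> s
  unify r ~ Bool
  unify Int ~ s
_ _ : Int
  unify Int ~ Int
  unify Bool -> Bool ~ Bool -> t
  unify Bool ~ Bool
  unify Bool ~ t
_ _ : Bool
  unify Bool -> Bool ~ Bool -> u
  unify Bool ~ Bool
  unify Bool ~ u
_ _ : Bool
  unify Bool ~ Bool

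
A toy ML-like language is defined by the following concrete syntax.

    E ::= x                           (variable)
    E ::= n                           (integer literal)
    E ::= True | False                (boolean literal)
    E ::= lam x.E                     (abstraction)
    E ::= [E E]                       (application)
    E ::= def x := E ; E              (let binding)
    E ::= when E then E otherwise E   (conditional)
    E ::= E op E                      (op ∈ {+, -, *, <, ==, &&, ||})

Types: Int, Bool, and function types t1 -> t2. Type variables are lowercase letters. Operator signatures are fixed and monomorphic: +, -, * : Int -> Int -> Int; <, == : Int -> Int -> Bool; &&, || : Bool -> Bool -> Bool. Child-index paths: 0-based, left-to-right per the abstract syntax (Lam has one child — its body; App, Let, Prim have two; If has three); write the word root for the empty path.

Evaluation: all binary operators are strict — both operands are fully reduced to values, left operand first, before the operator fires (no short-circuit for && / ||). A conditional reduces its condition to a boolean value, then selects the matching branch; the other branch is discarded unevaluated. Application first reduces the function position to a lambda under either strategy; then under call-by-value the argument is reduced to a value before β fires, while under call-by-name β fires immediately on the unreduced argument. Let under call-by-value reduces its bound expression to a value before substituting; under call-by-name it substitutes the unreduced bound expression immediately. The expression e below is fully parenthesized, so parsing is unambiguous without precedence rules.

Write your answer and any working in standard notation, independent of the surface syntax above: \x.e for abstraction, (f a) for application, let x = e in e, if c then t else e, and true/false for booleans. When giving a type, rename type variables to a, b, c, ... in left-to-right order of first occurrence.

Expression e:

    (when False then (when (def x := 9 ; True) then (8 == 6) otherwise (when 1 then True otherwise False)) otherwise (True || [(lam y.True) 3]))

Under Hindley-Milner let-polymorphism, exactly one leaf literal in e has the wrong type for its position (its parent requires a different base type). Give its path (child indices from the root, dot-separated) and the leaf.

Answer: 1.2.0 : 1

Trace:
  unify Bool ~ Bool
let x : Int
  unify Bool ~ Bool
  unify Int ~ Int
  unify Int ~ Int
  unify Int ~ Bool
  FAIL: mismatch Int ~ Bool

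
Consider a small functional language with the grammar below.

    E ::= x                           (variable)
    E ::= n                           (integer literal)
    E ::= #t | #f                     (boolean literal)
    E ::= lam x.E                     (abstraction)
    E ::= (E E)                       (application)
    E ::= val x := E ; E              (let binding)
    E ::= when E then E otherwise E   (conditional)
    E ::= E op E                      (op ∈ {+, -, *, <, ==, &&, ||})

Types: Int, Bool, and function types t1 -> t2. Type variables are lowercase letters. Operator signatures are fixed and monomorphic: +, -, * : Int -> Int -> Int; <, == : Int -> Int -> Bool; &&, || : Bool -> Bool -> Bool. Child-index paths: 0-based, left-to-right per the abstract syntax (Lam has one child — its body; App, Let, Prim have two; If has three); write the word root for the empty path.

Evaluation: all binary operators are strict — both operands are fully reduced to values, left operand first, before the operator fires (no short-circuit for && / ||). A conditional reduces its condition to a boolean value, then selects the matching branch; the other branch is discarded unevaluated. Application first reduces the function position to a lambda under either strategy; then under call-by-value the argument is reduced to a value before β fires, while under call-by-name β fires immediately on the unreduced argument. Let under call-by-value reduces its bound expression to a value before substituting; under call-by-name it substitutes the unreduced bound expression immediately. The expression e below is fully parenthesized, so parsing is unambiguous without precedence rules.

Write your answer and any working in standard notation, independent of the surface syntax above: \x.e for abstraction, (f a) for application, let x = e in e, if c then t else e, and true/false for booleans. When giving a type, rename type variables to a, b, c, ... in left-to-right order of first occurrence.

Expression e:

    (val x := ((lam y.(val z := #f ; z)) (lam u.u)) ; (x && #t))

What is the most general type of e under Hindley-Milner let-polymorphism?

Derivation:
let z : Bool
z : Bool
\y._ : a -> Bool
u : b
\u._ : b -> b
  unify a -> Bool ~ (b -> b) -> c
  unify a ~ b -> b
  unify Bool ~ c
_ _ : Bool
let x : Bool
x : Bool
  unify Bool ~ Bool
  unify Bool ~ Bool

Answer: Bool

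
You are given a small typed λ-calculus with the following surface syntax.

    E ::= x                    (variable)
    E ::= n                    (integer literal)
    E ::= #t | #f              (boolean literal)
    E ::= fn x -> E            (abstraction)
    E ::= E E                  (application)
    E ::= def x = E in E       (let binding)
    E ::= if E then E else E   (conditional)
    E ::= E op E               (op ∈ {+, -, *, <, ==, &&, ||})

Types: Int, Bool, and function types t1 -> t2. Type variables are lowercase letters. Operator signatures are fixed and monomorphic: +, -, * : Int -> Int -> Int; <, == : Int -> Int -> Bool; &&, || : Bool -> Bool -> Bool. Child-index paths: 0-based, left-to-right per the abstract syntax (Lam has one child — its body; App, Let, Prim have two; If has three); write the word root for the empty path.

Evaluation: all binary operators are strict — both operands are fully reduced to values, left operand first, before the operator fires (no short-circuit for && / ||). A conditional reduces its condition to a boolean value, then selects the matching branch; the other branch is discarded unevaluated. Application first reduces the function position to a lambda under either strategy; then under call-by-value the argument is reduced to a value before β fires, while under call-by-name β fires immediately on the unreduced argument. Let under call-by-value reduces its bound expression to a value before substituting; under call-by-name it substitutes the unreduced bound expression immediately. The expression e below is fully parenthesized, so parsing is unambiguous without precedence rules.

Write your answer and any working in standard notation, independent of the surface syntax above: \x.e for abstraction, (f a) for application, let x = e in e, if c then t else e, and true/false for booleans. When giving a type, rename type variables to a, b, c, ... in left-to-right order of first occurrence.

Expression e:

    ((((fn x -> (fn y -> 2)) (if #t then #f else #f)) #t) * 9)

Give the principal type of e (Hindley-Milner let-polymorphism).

Derivation:
\y._ : b -> Int
\x._ : a -> b -> Int
  unify Bool ~ Bool
  unify Bool ~ Bool
  unify a -> b -> Int ~ Bool -> c
  unify a ~ Bool
  unify b -> Int ~ c
_ _ : b -> Int
  unify b -> Int ~ Bool -> d
  unify b ~ Bool
  unify Int ~ d
_ _ : Int
  unify Int ~ Int
  unify Int ~ Int

Answer: Int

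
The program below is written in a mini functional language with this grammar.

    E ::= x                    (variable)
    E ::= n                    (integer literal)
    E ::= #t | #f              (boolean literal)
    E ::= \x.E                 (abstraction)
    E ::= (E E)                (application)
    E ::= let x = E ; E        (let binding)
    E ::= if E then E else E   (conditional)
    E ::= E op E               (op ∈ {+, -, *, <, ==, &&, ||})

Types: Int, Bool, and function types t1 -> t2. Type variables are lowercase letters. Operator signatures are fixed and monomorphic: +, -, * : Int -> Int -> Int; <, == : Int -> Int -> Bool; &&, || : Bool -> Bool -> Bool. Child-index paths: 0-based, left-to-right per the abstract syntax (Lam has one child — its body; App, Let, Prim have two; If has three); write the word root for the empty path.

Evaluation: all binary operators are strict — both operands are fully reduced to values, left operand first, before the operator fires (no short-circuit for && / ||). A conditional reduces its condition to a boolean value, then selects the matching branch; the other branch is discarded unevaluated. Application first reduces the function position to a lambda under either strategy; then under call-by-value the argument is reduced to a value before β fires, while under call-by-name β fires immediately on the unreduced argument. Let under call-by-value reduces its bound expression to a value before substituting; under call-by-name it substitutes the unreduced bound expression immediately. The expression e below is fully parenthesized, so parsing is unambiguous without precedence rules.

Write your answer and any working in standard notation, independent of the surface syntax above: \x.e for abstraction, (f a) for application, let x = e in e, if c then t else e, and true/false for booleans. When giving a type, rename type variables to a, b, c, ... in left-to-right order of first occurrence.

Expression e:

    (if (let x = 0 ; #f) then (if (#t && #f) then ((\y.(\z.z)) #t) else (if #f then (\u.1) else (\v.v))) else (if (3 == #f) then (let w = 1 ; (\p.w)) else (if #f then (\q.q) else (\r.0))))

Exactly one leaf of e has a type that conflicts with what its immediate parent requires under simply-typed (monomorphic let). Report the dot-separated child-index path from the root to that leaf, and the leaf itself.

Trace:
let x : Int
  unify Bool ~ Bool
  unify Bool ~ Bool
  unify Bool ~ Bool
  unify Bool ~ Bool
z : b
\z._ : b -> b
\y._ : a -> b -> b
  unify a -> b -> b ~ Bool -> c
  unify a ~ Bool
  unify b -> b ~ c
_ _ : b -> b
  unify Bool ~ Bool
\u._ : d -> Int
v : e
\v._ : e -> e
  unify d -> Int ~ e -> e
  unify d ~ e
  unify Int ~ e
  unify b -> b ~ Int -> Int
  unify b ~ Int
  unify Int ~ Int
  unify Int ~ Int
  unify Bool ~ Int
  FAIL: mismatch Bool ~ Int

Answer: 2.0.1 : false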